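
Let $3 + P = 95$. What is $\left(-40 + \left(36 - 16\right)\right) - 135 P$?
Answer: $-12440$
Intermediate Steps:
$P = 92$ ($P = -3 + 95 = 92$)
$\left(-40 + \left(36 - 16\right)\right) - 135 P = \left(-40 + \left(36 - 16\right)\right) - 12420 = \left(-40 + 20\right) - 12420 = -20 - 12420 = -12440$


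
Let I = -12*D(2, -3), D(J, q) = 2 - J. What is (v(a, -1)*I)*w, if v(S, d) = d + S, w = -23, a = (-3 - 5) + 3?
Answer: 0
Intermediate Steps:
a = -5 (a = -8 + 3 = -5)
I = 0 (I = -12*(2 - 1*2) = -12*(2 - 2) = -12*0 = 0)
v(S, d) = S + d
(v(a, -1)*I)*w = ((-5 - 1)*0)*(-23) = -6*0*(-23) = 0*(-23) = 0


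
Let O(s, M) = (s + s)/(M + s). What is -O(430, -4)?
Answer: -430/213 ≈ -2.0188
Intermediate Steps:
O(s, M) = 2*s/(M + s) (O(s, M) = (2*s)/(M + s) = 2*s/(M + s))
-O(430, -4) = -2*430/(-4 + 430) = -2*430/426 = -1*430/213 = -430/213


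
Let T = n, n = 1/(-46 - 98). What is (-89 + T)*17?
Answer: -217889/144 ≈ -1513.1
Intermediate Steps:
n = -1/144 (n = 1/(-144) = -1/144 ≈ -0.0069444)
T = -1/144 ≈ -0.0069444
(-89 + T)*17 = (-89 - 1/144)*17 = -12817/144*17 = -217889/144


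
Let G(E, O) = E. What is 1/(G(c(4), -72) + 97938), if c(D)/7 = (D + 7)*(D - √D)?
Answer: 1/98092 ≈ 1.0195e-5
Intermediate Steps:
c(D) = 7*(7 + D)*(D - √D) (c(D) = 7*((D + 7)*(D - √D)) = 7*((7 + D)*(D - √D)) = 7*(7 + D)*(D - √D))
1/(G(c(4), -72) + 97938) = 1/((-49*√4 - 7*4^(3/2) + 7*4² + 49*4) + 97938) = 1/((-49*2 - 7*8 + 7*16 + 196) + 97938) = 1/((-98 - 56 + 112 + 196) + 97938) = 1/(154 + 97938) = 1/98092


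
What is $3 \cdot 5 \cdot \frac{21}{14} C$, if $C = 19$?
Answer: $\frac{855}{2} \approx 427.5$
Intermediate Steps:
$3 \cdot 5 \cdot \frac{21}{14} C = 3 \cdot 5 \cdot \frac{21}{14} \cdot 19 = 15 \cdot 21 \cdot \frac{1}{14} \cdot 19 = 15 \cdot \frac{3}{2} \cdot 19 = \frac{45}{2} \cdot 19 = \frac{855}{2}$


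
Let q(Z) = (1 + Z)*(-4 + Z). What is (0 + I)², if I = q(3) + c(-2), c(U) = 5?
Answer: 1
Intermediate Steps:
I = 1 (I = (-4 + 3² - 3*3) + 5 = (-4 + 9 - 9) + 5 = -4 + 5 = 1)
(0 + I)² = (0 + 1)² = 1² = 1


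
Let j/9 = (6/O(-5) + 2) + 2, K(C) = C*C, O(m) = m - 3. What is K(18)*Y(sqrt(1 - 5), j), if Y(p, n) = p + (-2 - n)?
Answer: -10125 + 648*I ≈ -10125.0 + 648.0*I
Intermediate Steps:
O(m) = -3 + m
K(C) = C**2
j = 117/4 (j = 9*((6/(-3 - 5) + 2) + 2) = 9*((6/(-8) + 2) + 2) = 9*((6*(-1/8) + 2) + 2) = 9*((-3/4 + 2) + 2) = 9*(5/4 + 2) = 9*(13/4) = 117/4 ≈ 29.250)
Y(p, n) = -2 + p - n
K(18)*Y(sqrt(1 - 5), j) = 18**2*(-2 + sqrt(1 - 5) - 1*117/4) = 324*(-2 + sqrt(-4) - 117/4) = 324*(-2 + 2*I - 117/4) = 324*(-125/4 + 2*I) = -10125 + 648*I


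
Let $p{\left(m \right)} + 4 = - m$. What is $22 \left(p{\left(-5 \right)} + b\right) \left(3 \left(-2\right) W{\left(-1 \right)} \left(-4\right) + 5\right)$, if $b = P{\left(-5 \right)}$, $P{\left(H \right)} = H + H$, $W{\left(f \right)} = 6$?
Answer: $-29502$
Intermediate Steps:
$P{\left(H \right)} = 2 H$
$p{\left(m \right)} = -4 - m$
$b = -10$ ($b = 2 \left(-5\right) = -10$)
$22 \left(p{\left(-5 \right)} + b\right) \left(3 \left(-2\right) W{\left(-1 \right)} \left(-4\right) + 5\right) = 22 \left(\left(-4 - -5\right) - 10\right) \left(3 \left(-2\right) 6 \left(-4\right) + 5\right) = 22 \left(\left(-4 + 5\right) - 10\right) \left(\left(-6\right) 6 \left(-4\right) + 5\right) = 22 \left(1 - 10\right) \left(\left(-36\right) \left(-4\right) + 5\right) = 22 \left(- 9 \left(144 + 5\right)\right) = 22 \left(\left(-9\right) 149\right) = 22 \left(-1341\right) = -29502$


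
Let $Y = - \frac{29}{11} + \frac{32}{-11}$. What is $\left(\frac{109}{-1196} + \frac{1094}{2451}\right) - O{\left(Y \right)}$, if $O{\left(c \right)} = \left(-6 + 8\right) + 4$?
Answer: $- \frac{16547111}{2931396} \approx -5.6448$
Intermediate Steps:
$Y = - \frac{61}{11}$ ($Y = \left(-29\right) \frac{1}{11} + 32 \left(- \frac{1}{11}\right) = - \frac{29}{11} - \frac{32}{11} = - \frac{61}{11} \approx -5.5455$)
$O{\left(c \right)} = 6$ ($O{\left(c \right)} = 2 + 4 = 6$)
$\left(\frac{109}{-1196} + \frac{1094}{2451}\right) - O{\left(Y \right)} = \left(\frac{109}{-1196} + \frac{1094}{2451}\right) - 6 = \left(109 \left(- \frac{1}{1196}\right) + 1094 \cdot \frac{1}{2451}\right) - 6 = \left(- \frac{109}{1196} + \frac{1094}{2451}\right) - 6 = \frac{1041265}{2931396} - 6 = - \frac{16547111}{2931396}$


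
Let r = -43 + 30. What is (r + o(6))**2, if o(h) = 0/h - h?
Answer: 361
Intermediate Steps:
o(h) = -h (o(h) = 0 - h = -h)
r = -13
(r + o(6))**2 = (-13 - 1*6)**2 = (-13 - 6)**2 = (-19)**2 = 361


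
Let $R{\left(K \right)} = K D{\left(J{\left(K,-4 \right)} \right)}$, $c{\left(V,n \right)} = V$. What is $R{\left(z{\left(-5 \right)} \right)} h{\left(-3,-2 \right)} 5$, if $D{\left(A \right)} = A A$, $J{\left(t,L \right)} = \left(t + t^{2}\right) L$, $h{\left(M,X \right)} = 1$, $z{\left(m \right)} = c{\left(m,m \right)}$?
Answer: $-160000$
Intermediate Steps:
$z{\left(m \right)} = m$
$J{\left(t,L \right)} = L \left(t + t^{2}\right)$
$D{\left(A \right)} = A^{2}$
$R{\left(K \right)} = 16 K^{3} \left(1 + K\right)^{2}$ ($R{\left(K \right)} = K \left(- 4 K \left(1 + K\right)\right)^{2} = K 16 K^{2} \left(1 + K\right)^{2} = 16 K^{3} \left(1 + K\right)^{2}$)
$R{\left(z{\left(-5 \right)} \right)} h{\left(-3,-2 \right)} 5 = 16 \left(-5\right)^{3} \left(1 - 5\right)^{2} \cdot 1 \cdot 5 = 16 \left(-125\right) \left(-4\right)^{2} \cdot 1 \cdot 5 = 16 \left(-125\right) 16 \cdot 1 \cdot 5 = \left(-32000\right) 1 \cdot 5 = \left(-32000\right) 5 = -160000$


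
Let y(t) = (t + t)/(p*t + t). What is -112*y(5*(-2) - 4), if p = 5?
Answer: -112/3 ≈ -37.333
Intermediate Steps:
y(t) = ⅓ (y(t) = (t + t)/(5*t + t) = (2*t)/((6*t)) = (2*t)*(1/(6*t)) = ⅓)
-112*y(5*(-2) - 4) = -112*⅓ = -112/3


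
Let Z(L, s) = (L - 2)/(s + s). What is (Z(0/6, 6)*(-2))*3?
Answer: 1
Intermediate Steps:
Z(L, s) = (-2 + L)/(2*s) (Z(L, s) = (-2 + L)/((2*s)) = (-2 + L)*(1/(2*s)) = (-2 + L)/(2*s))
(Z(0/6, 6)*(-2))*3 = (((½)*(-2 + 0/6)/6)*(-2))*3 = (((½)*(⅙)*(-2 + 0*(⅙)))*(-2))*3 = (((½)*(⅙)*(-2 + 0))*(-2))*3 = (((½)*(⅙)*(-2))*(-2))*3 = -⅙*(-2)*3 = (⅓)*3 = 1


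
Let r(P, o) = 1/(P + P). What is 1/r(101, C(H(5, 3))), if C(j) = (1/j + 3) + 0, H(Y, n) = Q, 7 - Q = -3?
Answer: 202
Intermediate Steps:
Q = 10 (Q = 7 - 1*(-3) = 7 + 3 = 10)
H(Y, n) = 10
C(j) = 3 + 1/j (C(j) = (3 + 1/j) + 0 = 3 + 1/j)
r(P, o) = 1/(2*P)
1/r(101, C(H(5, 3))) = 1/((½)/101) = 1/((½)*(1/101)) = 1/(1/202) = 202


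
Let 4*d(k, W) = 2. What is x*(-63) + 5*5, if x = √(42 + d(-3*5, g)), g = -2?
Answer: 25 - 63*√170/2 ≈ -385.71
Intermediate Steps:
d(k, W) = ½ (d(k, W) = (¼)*2 = ½)
x = √170/2 (x = √(42 + ½) = √(85/2) = √170/2 ≈ 6.5192)
x*(-63) + 5*5 = (√170/2)*(-63) + 5*5 = -63*√170/2 + 25 = 25 - 63*√170/2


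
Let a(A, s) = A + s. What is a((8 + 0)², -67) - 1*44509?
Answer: -44512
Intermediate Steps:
a((8 + 0)², -67) - 1*44509 = ((8 + 0)² - 67) - 1*44509 = (8² - 67) - 44509 = (64 - 67) - 44509 = -3 - 44509 = -44512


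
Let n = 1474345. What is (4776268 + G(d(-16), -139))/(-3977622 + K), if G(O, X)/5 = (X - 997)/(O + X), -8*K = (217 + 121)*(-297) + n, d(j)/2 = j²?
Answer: -14252338272/12381710755 ≈ -1.1511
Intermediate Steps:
d(j) = 2*j²
K = -1373959/8 (K = -((217 + 121)*(-297) + 1474345)/8 = -(338*(-297) + 1474345)/8 = -(-100386 + 1474345)/8 = -⅛*1373959 = -1373959/8 ≈ -1.7175e+5)
G(O, X) = 5*(-997 + X)/(O + X) (G(O, X) = 5*((X - 997)/(O + X)) = 5*((-997 + X)/(O + X)) = 5*(-997 + X)/(O + X))
(4776268 + G(d(-16), -139))/(-3977622 + K) = (4776268 + 5*(-997 - 139)/(2*(-16)² - 139))/(-3977622 - 1373959/8) = (4776268 + 5*(-1136)/(2*256 - 139))/(-33194935/8) = (4776268 + 5*(-1136)/(512 - 139))*(-8/33194935) = (4776268 + 5*(-1136)/373)*(-8/33194935) = (4776268 + 5*(1/373)*(-1136))*(-8/33194935) = (4776268 - 5680/373)*(-8/33194935) = (1781542284/373)*(-8/33194935) = -14252338272/12381710755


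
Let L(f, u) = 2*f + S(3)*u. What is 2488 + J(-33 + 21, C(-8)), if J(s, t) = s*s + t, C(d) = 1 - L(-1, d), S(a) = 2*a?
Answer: 2683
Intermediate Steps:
L(f, u) = 2*f + 6*u (L(f, u) = 2*f + (2*3)*u = 2*f + 6*u)
C(d) = 3 - 6*d (C(d) = 1 - (2*(-1) + 6*d) = 1 - (-2 + 6*d) = 1 + (2 - 6*d) = 3 - 6*d)
J(s, t) = t + s² (J(s, t) = s² + t = t + s²)
2488 + J(-33 + 21, C(-8)) = 2488 + ((3 - 6*(-8)) + (-33 + 21)²) = 2488 + ((3 + 48) + (-12)²) = 2488 + (51 + 144) = 2488 + 195 = 2683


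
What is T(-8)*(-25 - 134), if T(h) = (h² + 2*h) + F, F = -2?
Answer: -7314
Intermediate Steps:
T(h) = -2 + h² + 2*h (T(h) = (h² + 2*h) - 2 = -2 + h² + 2*h)
T(-8)*(-25 - 134) = (-2 + (-8)² + 2*(-8))*(-25 - 134) = (-2 + 64 - 16)*(-159) = 46*(-159) = -7314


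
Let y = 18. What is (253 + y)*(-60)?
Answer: -16260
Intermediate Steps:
(253 + y)*(-60) = (253 + 18)*(-60) = 271*(-60) = -16260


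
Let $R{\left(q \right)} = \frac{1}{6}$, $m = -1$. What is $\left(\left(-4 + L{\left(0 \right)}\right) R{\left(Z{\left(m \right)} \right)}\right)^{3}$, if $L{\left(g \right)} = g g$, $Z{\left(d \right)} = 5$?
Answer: $- \frac{8}{27} \approx -0.2963$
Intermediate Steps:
$L{\left(g \right)} = g^{2}$
$R{\left(q \right)} = \frac{1}{6}$
$\left(\left(-4 + L{\left(0 \right)}\right) R{\left(Z{\left(m \right)} \right)}\right)^{3} = \left(\left(-4 + 0^{2}\right) \frac{1}{6}\right)^{3} = \left(\left(-4 + 0\right) \frac{1}{6}\right)^{3} = \left(\left(-4\right) \frac{1}{6}\right)^{3} = \left(- \frac{2}{3}\right)^{3} = - \frac{8}{27}$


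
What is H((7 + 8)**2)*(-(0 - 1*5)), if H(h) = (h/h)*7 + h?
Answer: 1160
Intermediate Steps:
H(h) = 7 + h (H(h) = 1*7 + h = 7 + h)
H((7 + 8)**2)*(-(0 - 1*5)) = (7 + (7 + 8)**2)*(-(0 - 1*5)) = (7 + 15**2)*(-(0 - 5)) = (7 + 225)*(-1*(-5)) = 232*5 = 1160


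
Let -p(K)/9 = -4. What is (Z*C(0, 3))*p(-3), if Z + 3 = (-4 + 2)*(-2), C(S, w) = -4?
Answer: -144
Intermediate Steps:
p(K) = 36 (p(K) = -9*(-4) = 36)
Z = 1 (Z = -3 + (-4 + 2)*(-2) = -3 - 2*(-2) = -3 + 4 = 1)
(Z*C(0, 3))*p(-3) = (1*(-4))*36 = -4*36 = -144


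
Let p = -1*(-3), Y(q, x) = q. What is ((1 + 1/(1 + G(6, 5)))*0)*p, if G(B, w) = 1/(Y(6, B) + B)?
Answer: 0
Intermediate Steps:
p = 3
G(B, w) = 1/(6 + B)
((1 + 1/(1 + G(6, 5)))*0)*p = ((1 + 1/(1 + 1/(6 + 6)))*0)*3 = ((1 + 1/(1 + 1/12))*0)*3 = ((1 + 1/(13/12))*0)*3 = ((1 + 12/13)*0)*3 = ((25/13)*0)*3 = 0*3 = 0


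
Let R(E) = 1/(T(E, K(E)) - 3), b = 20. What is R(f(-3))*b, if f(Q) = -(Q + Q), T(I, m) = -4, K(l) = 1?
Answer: -20/7 ≈ -2.8571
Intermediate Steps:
f(Q) = -2*Q
R(E) = -⅐ (R(E) = 1/(-4 - 3) = 1/(-7) = -⅐)
R(f(-3))*b = -⅐*20 = -20/7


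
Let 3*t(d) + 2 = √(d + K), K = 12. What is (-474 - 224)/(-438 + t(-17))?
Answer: 918568/577287 + 698*I*√5/577287 ≈ 1.5912 + 0.0027036*I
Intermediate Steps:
t(d) = -⅔ + √(12 + d)/3 (t(d) = -⅔ + √(d + 12)/3 = -⅔ + √(12 + d)/3)
(-474 - 224)/(-438 + t(-17)) = (-474 - 224)/(-438 + (-⅔ + √(12 - 17)/3)) = -698/(-438 + (-⅔ + √(-5)/3)) = -698/(-438 + (-⅔ + (I*√5)/3)) = -698/(-438 + (-⅔ + I*√5/3)) = -698/(-1316/3 + I*√5/3)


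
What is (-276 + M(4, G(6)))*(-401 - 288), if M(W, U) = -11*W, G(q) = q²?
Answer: 220480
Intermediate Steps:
(-276 + M(4, G(6)))*(-401 - 288) = (-276 - 11*4)*(-401 - 288) = (-276 - 44)*(-689) = -320*(-689) = 220480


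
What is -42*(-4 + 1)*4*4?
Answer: 2016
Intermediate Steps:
-42*(-4 + 1)*4*4 = -42*(-3*4)*4 = -(-504)*4 = -42*(-48) = 2016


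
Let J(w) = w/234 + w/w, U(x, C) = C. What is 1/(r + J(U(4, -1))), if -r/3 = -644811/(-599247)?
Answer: -15580422/34781419 ≈ -0.44795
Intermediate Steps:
J(w) = 1 + w/234 (J(w) = w*(1/234) + 1 = w/234 + 1 = 1 + w/234)
r = -214937/66583 (r = -(-3)*644811/(-599247) = -(-3)*644811*(-1/599247) = -(-3)*(-214937)/199749 = -3*214937/199749 = -214937/66583 ≈ -3.2281)
1/(r + J(U(4, -1))) = 1/(-214937/66583 + (1 + (1/234)*(-1))) = 1/(-214937/66583 + (1 - 1/234)) = 1/(-214937/66583 + 233/234) = 1/(-34781419/15580422) = -15580422/34781419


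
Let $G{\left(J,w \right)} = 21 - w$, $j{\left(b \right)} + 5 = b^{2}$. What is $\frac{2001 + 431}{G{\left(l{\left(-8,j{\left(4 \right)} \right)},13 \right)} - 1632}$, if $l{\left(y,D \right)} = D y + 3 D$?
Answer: $- \frac{304}{203} \approx -1.4975$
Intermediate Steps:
$j{\left(b \right)} = -5 + b^{2}$
$l{\left(y,D \right)} = 3 D + D y$
$\frac{2001 + 431}{G{\left(l{\left(-8,j{\left(4 \right)} \right)},13 \right)} - 1632} = \frac{2001 + 431}{\left(21 - 13\right) - 1632} = \frac{2432}{\left(21 - 13\right) - 1632} = \frac{2432}{8 - 1632} = \frac{2432}{-1624} = 2432 \left(- \frac{1}{1624}\right) = - \frac{304}{203}$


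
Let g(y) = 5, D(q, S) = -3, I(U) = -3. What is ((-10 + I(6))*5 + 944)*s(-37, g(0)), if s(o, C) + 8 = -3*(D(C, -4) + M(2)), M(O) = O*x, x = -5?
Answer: 27249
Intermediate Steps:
M(O) = -5*O (M(O) = O*(-5) = -5*O)
s(o, C) = 31 (s(o, C) = -8 - 3*(-3 - 5*2) = -8 - 3*(-3 - 10) = -8 - 3*(-13) = -8 + 39 = 31)
((-10 + I(6))*5 + 944)*s(-37, g(0)) = ((-10 - 3)*5 + 944)*31 = (-13*5 + 944)*31 = (-65 + 944)*31 = 879*31 = 27249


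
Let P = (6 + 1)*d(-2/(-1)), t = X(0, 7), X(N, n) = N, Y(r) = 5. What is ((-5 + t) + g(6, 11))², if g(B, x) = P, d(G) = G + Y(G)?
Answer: 1936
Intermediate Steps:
d(G) = 5 + G (d(G) = G + 5 = 5 + G)
t = 0
P = 49 (P = (6 + 1)*(5 - 2/(-1)) = 7*(5 - 2*(-1)) = 7*(5 + 2) = 7*7 = 49)
g(B, x) = 49
((-5 + t) + g(6, 11))² = ((-5 + 0) + 49)² = (-5 + 49)² = 44² = 1936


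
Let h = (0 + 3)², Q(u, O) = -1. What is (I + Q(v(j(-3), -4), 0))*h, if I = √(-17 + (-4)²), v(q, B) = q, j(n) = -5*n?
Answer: -9 + 9*I ≈ -9.0 + 9.0*I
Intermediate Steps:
h = 9 (h = 3² = 9)
I
(I + Q(v(j(-3), -4), 0))*h = (I - 1)*9 = (-1 + I)*9 = -9 + 9*I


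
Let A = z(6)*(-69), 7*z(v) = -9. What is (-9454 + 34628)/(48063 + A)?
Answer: 88109/168531 ≈ 0.52281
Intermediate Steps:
z(v) = -9/7 (z(v) = (1/7)*(-9) = -9/7)
A = 621/7 (A = -9/7*(-69) = 621/7 ≈ 88.714)
(-9454 + 34628)/(48063 + A) = (-9454 + 34628)/(48063 + 621/7) = 25174/(337062/7) = 25174*(7/337062) = 88109/168531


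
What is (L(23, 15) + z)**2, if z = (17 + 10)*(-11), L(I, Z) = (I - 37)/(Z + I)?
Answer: 31922500/361 ≈ 88428.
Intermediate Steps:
L(I, Z) = (-37 + I)/(I + Z)
z = -297 (z = 27*(-11) = -297)
(L(23, 15) + z)**2 = ((-37 + 23)/(23 + 15) - 297)**2 = (-14/38 - 297)**2 = ((1/38)*(-14) - 297)**2 = (-7/19 - 297)**2 = (-5650/19)**2 = 31922500/361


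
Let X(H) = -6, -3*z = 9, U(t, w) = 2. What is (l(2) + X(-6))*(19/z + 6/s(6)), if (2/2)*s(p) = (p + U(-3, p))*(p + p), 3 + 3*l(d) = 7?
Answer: 2107/72 ≈ 29.264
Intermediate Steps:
l(d) = 4/3 (l(d) = -1 + (⅓)*7 = -1 + 7/3 = 4/3)
z = -3 (z = -⅓*9 = -3)
s(p) = 2*p*(2 + p) (s(p) = (p + 2)*(p + p) = (2 + p)*(2*p) = 2*p*(2 + p))
(l(2) + X(-6))*(19/z + 6/s(6)) = (4/3 - 6)*(19/(-3) + 6/((2*6*(2 + 6)))) = -14*(19*(-⅓) + 6/((2*6*8)))/3 = -14*(-19/3 + 6/96)/3 = -14*(-19/3 + 6*(1/96))/3 = -14*(-19/3 + 1/16)/3 = -14/3*(-301/48) = 2107/72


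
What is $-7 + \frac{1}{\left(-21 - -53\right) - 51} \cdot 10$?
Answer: $- \frac{143}{19} \approx -7.5263$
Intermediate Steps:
$-7 + \frac{1}{\left(-21 - -53\right) - 51} \cdot 10 = -7 + \frac{1}{\left(-21 + 53\right) - 51} \cdot 10 = -7 + \frac{1}{32 - 51} \cdot 10 = -7 + \frac{1}{-19} \cdot 10 = -7 - \frac{10}{19} = - \frac{143}{19}$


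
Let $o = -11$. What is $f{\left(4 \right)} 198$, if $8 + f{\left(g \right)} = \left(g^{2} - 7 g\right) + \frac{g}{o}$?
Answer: $-4032$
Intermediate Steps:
$f{\left(g \right)} = -8 + g^{2} - \frac{78 g}{11}$ ($f{\left(g \right)} = -8 + \left(\left(g^{2} - 7 g\right) + \frac{g}{-11}\right) = -8 + \left(\left(g^{2} - 7 g\right) + g \left(- \frac{1}{11}\right)\right) = -8 - \left(- g^{2} + \frac{78 g}{11}\right) = -8 + \left(g^{2} - \frac{78 g}{11}\right) = -8 + g^{2} - \frac{78 g}{11}$)
$f{\left(4 \right)} 198 = \left(-8 + 4^{2} - \frac{312}{11}\right) 198 = \left(-8 + 16 - \frac{312}{11}\right) 198 = \left(- \frac{224}{11}\right) 198 = -4032$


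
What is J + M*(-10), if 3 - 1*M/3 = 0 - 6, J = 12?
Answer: -258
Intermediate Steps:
M = 27 (M = 9 - 3*(0 - 6) = 9 - 3*(-6) = 9 + 18 = 27)
J + M*(-10) = 12 + 27*(-10) = 12 - 270 = -258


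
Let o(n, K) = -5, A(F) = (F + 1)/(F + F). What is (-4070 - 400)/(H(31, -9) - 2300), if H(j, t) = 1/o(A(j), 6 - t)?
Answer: 22350/11501 ≈ 1.9433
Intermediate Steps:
A(F) = (1 + F)/(2*F) (A(F) = (1 + F)/((2*F)) = (1 + F)*(1/(2*F)) = (1 + F)/(2*F))
H(j, t) = -⅕ (H(j, t) = 1/(-5) = -⅕)
(-4070 - 400)/(H(31, -9) - 2300) = (-4070 - 400)/(-⅕ - 2300) = -4470/(-11501/5) = -4470*(-5/11501) = 22350/11501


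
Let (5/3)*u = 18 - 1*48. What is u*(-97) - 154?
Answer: 1592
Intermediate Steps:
u = -18 (u = 3*(18 - 1*48)/5 = 3*(18 - 48)/5 = (3/5)*(-30) = -18)
u*(-97) - 154 = -18*(-97) - 154 = 1746 - 154 = 1592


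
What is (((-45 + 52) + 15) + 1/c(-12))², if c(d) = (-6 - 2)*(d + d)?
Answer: 17850625/36864 ≈ 484.23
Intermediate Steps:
c(d) = -16*d
(((-45 + 52) + 15) + 1/c(-12))² = (((-45 + 52) + 15) + 1/(-16*(-12)))² = ((7 + 15) + 1/192)² = (22 + 1/192)² = (4225/192)² = 17850625/36864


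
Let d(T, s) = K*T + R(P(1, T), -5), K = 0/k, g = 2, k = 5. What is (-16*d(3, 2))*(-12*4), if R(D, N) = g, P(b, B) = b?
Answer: 1536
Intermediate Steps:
R(D, N) = 2
K = 0 (K = 0/5 = 0*(⅕) = 0)
d(T, s) = 2 (d(T, s) = 0*T + 2 = 0 + 2 = 2)
(-16*d(3, 2))*(-12*4) = (-16*2)*(-12*4) = -32*(-48) = 1536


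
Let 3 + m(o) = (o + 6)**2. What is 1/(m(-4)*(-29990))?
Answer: -1/29990 ≈ -3.3344e-5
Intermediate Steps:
m(o) = -3 + (6 + o)**2 (m(o) = -3 + (o + 6)**2 = -3 + (6 + o)**2)
1/(m(-4)*(-29990)) = 1/((-3 + (6 - 4)**2)*(-29990)) = 1/((-3 + 2**2)*(-29990)) = 1/((-3 + 4)*(-29990)) = 1/(1*(-29990)) = 1/(-29990) = -1/29990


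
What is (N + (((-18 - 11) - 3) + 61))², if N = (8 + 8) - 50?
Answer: 25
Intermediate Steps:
N = -34 (N = 16 - 50 = -34)
(N + (((-18 - 11) - 3) + 61))² = (-34 + (((-18 - 11) - 3) + 61))² = (-34 + ((-29 - 3) + 61))² = (-34 + (-32 + 61))² = (-34 + 29)² = (-5)² = 25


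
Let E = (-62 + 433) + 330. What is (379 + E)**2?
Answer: 1166400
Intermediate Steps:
E = 701 (E = 371 + 330 = 701)
(379 + E)**2 = (379 + 701)**2 = 1080**2 = 1166400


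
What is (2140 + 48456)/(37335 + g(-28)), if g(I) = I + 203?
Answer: 25298/18755 ≈ 1.3489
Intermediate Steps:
g(I) = 203 + I
(2140 + 48456)/(37335 + g(-28)) = (2140 + 48456)/(37335 + (203 - 28)) = 50596/(37335 + 175) = 50596/37510 = 50596*(1/37510) = 25298/18755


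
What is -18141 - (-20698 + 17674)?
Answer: -15117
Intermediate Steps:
-18141 - (-20698 + 17674) = -18141 - 1*(-3024) = -18141 + 3024 = -15117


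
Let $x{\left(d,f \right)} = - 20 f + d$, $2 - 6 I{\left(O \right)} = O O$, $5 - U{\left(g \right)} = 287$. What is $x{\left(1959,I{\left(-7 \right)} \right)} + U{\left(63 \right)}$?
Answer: $\frac{5501}{3} \approx 1833.7$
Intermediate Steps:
$U{\left(g \right)} = -282$ ($U{\left(g \right)} = 5 - 287 = -282$)
$I{\left(O \right)} = \frac{1}{3} - \frac{O^{2}}{6}$ ($I{\left(O \right)} = \frac{1}{3} - \frac{O O}{6} = \frac{1}{3} - \frac{O^{2}}{6}$)
$x{\left(d,f \right)} = d - 20 f$
$x{\left(1959,I{\left(-7 \right)} \right)} + U{\left(63 \right)} = \left(1959 - 20 \left(\frac{1}{3} - \frac{\left(-7\right)^{2}}{6}\right)\right) - 282 = \left(1959 - 20 \left(\frac{1}{3} - \frac{49}{6}\right)\right) - 282 = \left(1959 - - \frac{470}{3}\right) - 282 = \left(1959 + \frac{470}{3}\right) - 282 = \frac{6347}{3} - 282 = \frac{5501}{3}$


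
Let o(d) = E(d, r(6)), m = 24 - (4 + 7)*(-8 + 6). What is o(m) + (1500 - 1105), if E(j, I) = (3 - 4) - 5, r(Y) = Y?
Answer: 389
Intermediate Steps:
m = 46 (m = 24 - 11*(-2) = 24 - 1*(-22) = 24 + 22 = 46)
E(j, I) = -6 (E(j, I) = -1 - 5 = -6)
o(d) = -6
o(m) + (1500 - 1105) = -6 + (1500 - 1105) = -6 + 395 = 389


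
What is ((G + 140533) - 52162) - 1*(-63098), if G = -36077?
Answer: 115392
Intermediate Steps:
((G + 140533) - 52162) - 1*(-63098) = ((-36077 + 140533) - 52162) - 1*(-63098) = (104456 - 52162) + 63098 = 52294 + 63098 = 115392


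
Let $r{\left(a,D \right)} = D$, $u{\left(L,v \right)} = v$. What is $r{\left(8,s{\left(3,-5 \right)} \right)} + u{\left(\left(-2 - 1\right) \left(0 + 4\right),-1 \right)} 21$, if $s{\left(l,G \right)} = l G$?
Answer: $-36$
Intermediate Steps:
$s{\left(l,G \right)} = G l$
$r{\left(8,s{\left(3,-5 \right)} \right)} + u{\left(\left(-2 - 1\right) \left(0 + 4\right),-1 \right)} 21 = \left(-5\right) 3 - 21 = -15 - 21 = -36$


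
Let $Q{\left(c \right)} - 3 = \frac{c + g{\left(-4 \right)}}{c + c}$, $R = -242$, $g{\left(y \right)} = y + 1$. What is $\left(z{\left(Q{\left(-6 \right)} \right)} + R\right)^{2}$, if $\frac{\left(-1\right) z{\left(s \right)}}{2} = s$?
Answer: $\frac{249001}{4} \approx 62250.0$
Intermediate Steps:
$g{\left(y \right)} = 1 + y$
$Q{\left(c \right)} = 3 + \frac{-3 + c}{2 c}$ ($Q{\left(c \right)} = 3 + \frac{c + \left(1 - 4\right)}{c + c} = 3 + \frac{c - 3}{2 c} = 3 + \left(-3 + c\right) \frac{1}{2 c} = 3 + \frac{-3 + c}{2 c}$)
$z{\left(s \right)} = - 2 s$
$\left(z{\left(Q{\left(-6 \right)} \right)} + R\right)^{2} = \left(- 2 \frac{-3 + 7 \left(-6\right)}{2 \left(-6\right)} - 242\right)^{2} = \left(- 2 \cdot \frac{1}{2} \left(- \frac{1}{6}\right) \left(-3 - 42\right) - 242\right)^{2} = \left(- 2 \cdot \frac{1}{2} \left(- \frac{1}{6}\right) \left(-45\right) - 242\right)^{2} = \left(\left(-2\right) \frac{15}{4} - 242\right)^{2} = \left(- \frac{15}{2} - 242\right)^{2} = \left(- \frac{499}{2}\right)^{2} = \frac{249001}{4}$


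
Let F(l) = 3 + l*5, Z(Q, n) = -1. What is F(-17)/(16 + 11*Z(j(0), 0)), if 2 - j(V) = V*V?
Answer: -82/5 ≈ -16.400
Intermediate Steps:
j(V) = 2 - V² (j(V) = 2 - V*V = 2 - V²)
F(l) = 3 + 5*l
F(-17)/(16 + 11*Z(j(0), 0)) = (3 + 5*(-17))/(16 + 11*(-1)) = (3 - 85)/(16 - 11) = -82/5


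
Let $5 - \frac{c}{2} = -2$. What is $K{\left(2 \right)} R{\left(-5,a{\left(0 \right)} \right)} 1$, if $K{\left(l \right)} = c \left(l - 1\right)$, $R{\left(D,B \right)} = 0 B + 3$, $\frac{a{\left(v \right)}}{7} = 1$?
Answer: $42$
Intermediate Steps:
$a{\left(v \right)} = 7$ ($a{\left(v \right)} = 7 \cdot 1 = 7$)
$R{\left(D,B \right)} = 3$ ($R{\left(D,B \right)} = 0 + 3 = 3$)
$c = 14$ ($c = 10 - -4 = 10 + 4 = 14$)
$K{\left(l \right)} = -14 + 14 l$ ($K{\left(l \right)} = 14 \left(l - 1\right) = 14 \left(-1 + l\right) = -14 + 14 l$)
$K{\left(2 \right)} R{\left(-5,a{\left(0 \right)} \right)} 1 = \left(-14 + 14 \cdot 2\right) 3 \cdot 1 = \left(-14 + 28\right) 3 \cdot 1 = 14 \cdot 3 \cdot 1 = 42 \cdot 1 = 42$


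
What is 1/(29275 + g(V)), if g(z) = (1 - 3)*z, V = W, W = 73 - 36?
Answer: 1/29201 ≈ 3.4245e-5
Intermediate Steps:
W = 37
V = 37
g(z) = -2*z
1/(29275 + g(V)) = 1/(29275 - 2*37) = 1/(29275 - 74) = 1/29201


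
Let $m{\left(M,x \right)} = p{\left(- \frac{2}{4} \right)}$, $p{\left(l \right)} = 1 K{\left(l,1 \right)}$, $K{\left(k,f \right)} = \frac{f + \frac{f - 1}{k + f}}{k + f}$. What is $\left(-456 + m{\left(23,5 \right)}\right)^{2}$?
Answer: $206116$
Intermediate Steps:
$K{\left(k,f \right)} = \frac{f + \frac{-1 + f}{f + k}}{f + k}$
$p{\left(l \right)} = \frac{1}{1 + l}$ ($p{\left(l \right)} = 1 \frac{-1 + 1 + 1^{2} + 1 l}{\left(1 + l\right)^{2}} = 1 \frac{-1 + 1 + 1 + l}{\left(1 + l\right)^{2}} = 1 \frac{1 + l}{\left(1 + l\right)^{2}} = 1 \frac{1}{1 + l} = \frac{1}{1 + l}$)
$m{\left(M,x \right)} = 2$ ($m{\left(M,x \right)} = \frac{1}{1 - \frac{2}{4}} = \frac{1}{1 - \frac{1}{2}} = \frac{1}{\frac{1}{2}} = 2$)
$\left(-456 + m{\left(23,5 \right)}\right)^{2} = \left(-456 + 2\right)^{2} = \left(-454\right)^{2} = 206116$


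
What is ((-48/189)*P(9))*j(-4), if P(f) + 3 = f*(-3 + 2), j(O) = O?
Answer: -256/21 ≈ -12.190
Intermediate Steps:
P(f) = -3 - f (P(f) = -3 + f*(-3 + 2) = -3 + f*(-1) = -3 - f)
((-48/189)*P(9))*j(-4) = ((-48/189)*(-3 - 1*9))*(-4) = ((-48*1/189)*(-3 - 9))*(-4) = -16/63*(-12)*(-4) = (64/21)*(-4) = -256/21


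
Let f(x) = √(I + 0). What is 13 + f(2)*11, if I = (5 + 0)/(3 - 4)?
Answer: 13 + 11*I*√5 ≈ 13.0 + 24.597*I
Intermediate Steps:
I = -5 (I = 5/(-1) = 5*(-1) = -5)
f(x) = I*√5 (f(x) = √(-5 + 0) = √(-5) = I*√5)
13 + f(2)*11 = 13 + (I*√5)*11 = 13 + 11*I*√5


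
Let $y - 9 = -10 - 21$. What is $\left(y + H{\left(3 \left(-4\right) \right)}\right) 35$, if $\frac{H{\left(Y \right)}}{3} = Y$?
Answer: $-2030$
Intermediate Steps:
$H{\left(Y \right)} = 3 Y$
$y = -22$ ($y = 9 - 31 = -22$)
$\left(y + H{\left(3 \left(-4\right) \right)}\right) 35 = \left(-22 + 3 \cdot 3 \left(-4\right)\right) 35 = \left(-22 + 3 \left(-12\right)\right) 35 = \left(-22 - 36\right) 35 = \left(-58\right) 35 = -2030$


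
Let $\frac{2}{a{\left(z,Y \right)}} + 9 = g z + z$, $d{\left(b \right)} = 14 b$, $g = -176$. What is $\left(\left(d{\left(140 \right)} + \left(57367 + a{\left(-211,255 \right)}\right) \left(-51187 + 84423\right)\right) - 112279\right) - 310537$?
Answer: $\frac{17592585205742}{9229} \approx 1.9062 \cdot 10^{9}$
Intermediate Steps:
$a{\left(z,Y \right)} = \frac{2}{-9 - 175 z}$ ($a{\left(z,Y \right)} = \frac{2}{-9 + \left(- 176 z + z\right)} = \frac{2}{-9 - 175 z}$)
$\left(\left(d{\left(140 \right)} + \left(57367 + a{\left(-211,255 \right)}\right) \left(-51187 + 84423\right)\right) - 112279\right) - 310537 = \left(\left(14 \cdot 140 + \left(57367 - \frac{2}{9 + 175 \left(-211\right)}\right) \left(-51187 + 84423\right)\right) - 112279\right) - 310537 = \left(\left(1960 + \left(57367 - \frac{2}{9 - 36925}\right) 33236\right) - 112279\right) - 310537 = \left(\left(1960 + \left(57367 - \frac{2}{-36916}\right) 33236\right) - 112279\right) - 310537 = \left(\left(1960 + \left(57367 - - \frac{1}{18458}\right) 33236\right) - 112279\right) - 310537 = \left(\left(1960 + \left(57367 + \frac{1}{18458}\right) 33236\right) - 112279\right) - 310537 = \left(\left(1960 + \frac{1058880087}{18458} \cdot 33236\right) - 112279\right) - 310537 = \left(\left(1960 + \frac{17596469285766}{9229}\right) - 112279\right) - 310537 = \left(\frac{17596487374606}{9229} - 112279\right) - 310537 = \frac{17595451151715}{9229} - 310537 = \frac{17592585205742}{9229}$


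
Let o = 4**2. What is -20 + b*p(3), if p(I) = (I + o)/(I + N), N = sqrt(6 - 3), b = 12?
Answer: 94 - 38*sqrt(3) ≈ 28.182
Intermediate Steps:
N = sqrt(3) ≈ 1.7320
o = 16
p(I) = (16 + I)/(I + sqrt(3)) (p(I) = (I + 16)/(I + sqrt(3)) = (16 + I)/(I + sqrt(3)))
-20 + b*p(3) = -20 + 12*((16 + 3)/(3 + sqrt(3))) = -20 + 12*(19/(3 + sqrt(3))) = -20 + 228/(3 + sqrt(3))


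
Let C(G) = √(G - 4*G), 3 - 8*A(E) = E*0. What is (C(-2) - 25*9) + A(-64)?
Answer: -1797/8 + √6 ≈ -222.18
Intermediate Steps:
A(E) = 3/8 (A(E) = 3/8 - E*0/8 = 3/8 - ⅛*0 = 3/8 + 0 = 3/8)
C(G) = √3*√(-G) (C(G) = √(-3*G) = √3*√(-G))
(C(-2) - 25*9) + A(-64) = (√3*√(-1*(-2)) - 25*9) + 3/8 = (√3*√2 - 225) + 3/8 = (√6 - 225) + 3/8 = (-225 + √6) + 3/8 = -1797/8 + √6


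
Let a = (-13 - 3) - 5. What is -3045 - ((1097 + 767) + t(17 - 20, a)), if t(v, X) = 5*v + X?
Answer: -4873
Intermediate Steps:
a = -21 (a = -16 - 5 = -21)
t(v, X) = X + 5*v
-3045 - ((1097 + 767) + t(17 - 20, a)) = -3045 - ((1097 + 767) + (-21 + 5*(17 - 20))) = -3045 - (1864 + (-21 + 5*(-3))) = -3045 - (1864 + (-21 - 15)) = -3045 - (1864 - 36) = -3045 - 1*1828 = -3045 - 1828 = -4873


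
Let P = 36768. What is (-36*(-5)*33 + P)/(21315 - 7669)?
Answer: 21354/6823 ≈ 3.1297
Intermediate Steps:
(-36*(-5)*33 + P)/(21315 - 7669) = (-36*(-5)*33 + 36768)/(21315 - 7669) = (180*33 + 36768)/13646 = (5940 + 36768)*(1/13646) = 42708*(1/13646) = 21354/6823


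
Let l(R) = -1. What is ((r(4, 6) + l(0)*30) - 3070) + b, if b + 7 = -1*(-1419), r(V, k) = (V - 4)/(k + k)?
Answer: -1688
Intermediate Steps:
r(V, k) = (-4 + V)/(2*k) (r(V, k) = (-4 + V)/((2*k)) = (-4 + V)*(1/(2*k)) = (-4 + V)/(2*k))
b = 1412 (b = -7 - 1*(-1419) = -7 + 1419 = 1412)
((r(4, 6) + l(0)*30) - 3070) + b = (((1/2)*(-4 + 4)/6 - 1*30) - 3070) + 1412 = (((1/2)*(1/6)*0 - 30) - 3070) + 1412 = ((0 - 30) - 3070) + 1412 = (-30 - 3070) + 1412 = -3100 + 1412 = -1688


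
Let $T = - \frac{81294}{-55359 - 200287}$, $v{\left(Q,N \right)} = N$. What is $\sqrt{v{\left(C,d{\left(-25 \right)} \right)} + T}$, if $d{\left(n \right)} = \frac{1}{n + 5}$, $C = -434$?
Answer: $\frac{\sqrt{1515116095}}{75190} \approx 0.51768$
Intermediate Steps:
$d{\left(n \right)} = \frac{1}{5 + n}$
$T = \frac{2391}{7519}$ ($T = - \frac{81294}{-255646} = \left(-81294\right) \left(- \frac{1}{255646}\right) = \frac{2391}{7519} \approx 0.31799$)
$\sqrt{v{\left(C,d{\left(-25 \right)} \right)} + T} = \sqrt{\frac{1}{5 - 25} + \frac{2391}{7519}} = \sqrt{\frac{1}{-20} + \frac{2391}{7519}} = \sqrt{- \frac{1}{20} + \frac{2391}{7519}} = \sqrt{\frac{40301}{150380}} = \frac{\sqrt{1515116095}}{75190}$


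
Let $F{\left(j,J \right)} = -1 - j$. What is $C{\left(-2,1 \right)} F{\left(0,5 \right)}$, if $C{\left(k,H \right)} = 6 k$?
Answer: $12$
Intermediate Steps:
$C{\left(-2,1 \right)} F{\left(0,5 \right)} = 6 \left(-2\right) \left(-1 - 0\right) = - 12 \left(-1 + 0\right) = \left(-12\right) \left(-1\right) = 12$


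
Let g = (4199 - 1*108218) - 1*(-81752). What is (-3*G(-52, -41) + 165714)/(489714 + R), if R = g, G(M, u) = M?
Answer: 165870/467447 ≈ 0.35484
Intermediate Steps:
g = -22267 (g = (4199 - 108218) + 81752 = -104019 + 81752 = -22267)
R = -22267
(-3*G(-52, -41) + 165714)/(489714 + R) = (-3*(-52) + 165714)/(489714 - 22267) = (156 + 165714)/467447 = 165870*(1/467447) = 165870/467447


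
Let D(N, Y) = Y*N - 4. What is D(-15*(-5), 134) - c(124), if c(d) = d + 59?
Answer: 9863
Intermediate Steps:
D(N, Y) = -4 + N*Y (D(N, Y) = N*Y - 4 = -4 + N*Y)
c(d) = 59 + d
D(-15*(-5), 134) - c(124) = (-4 - 15*(-5)*134) - (59 + 124) = (-4 + 75*134) - 1*183 = (-4 + 10050) - 183 = 10046 - 183 = 9863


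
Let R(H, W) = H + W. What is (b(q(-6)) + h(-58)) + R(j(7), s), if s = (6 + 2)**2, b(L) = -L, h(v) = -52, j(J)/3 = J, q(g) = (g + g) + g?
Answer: 51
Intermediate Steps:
q(g) = 3*g (q(g) = 2*g + g = 3*g)
j(J) = 3*J
s = 64 (s = 8**2 = 64)
(b(q(-6)) + h(-58)) + R(j(7), s) = (-3*(-6) - 52) + (3*7 + 64) = (-1*(-18) - 52) + (21 + 64) = (18 - 52) + 85 = -34 + 85 = 51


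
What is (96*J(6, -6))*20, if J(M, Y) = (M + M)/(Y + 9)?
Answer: 7680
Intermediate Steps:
J(M, Y) = 2*M/(9 + Y) (J(M, Y) = (2*M)/(9 + Y) = 2*M/(9 + Y))
(96*J(6, -6))*20 = (96*(2*6/(9 - 6)))*20 = (96*(2*6/3))*20 = (96*(2*6*(⅓)))*20 = (96*4)*20 = 384*20 = 7680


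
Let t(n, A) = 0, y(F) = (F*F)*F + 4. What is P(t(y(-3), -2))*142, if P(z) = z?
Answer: 0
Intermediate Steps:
y(F) = 4 + F**3 (y(F) = F**2*F + 4 = F**3 + 4 = 4 + F**3)
P(t(y(-3), -2))*142 = 0*142 = 0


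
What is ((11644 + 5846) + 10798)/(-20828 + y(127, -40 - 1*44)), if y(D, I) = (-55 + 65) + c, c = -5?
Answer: -28288/20823 ≈ -1.3585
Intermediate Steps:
y(D, I) = 5 (y(D, I) = (-55 + 65) - 5 = 10 - 5 = 5)
((11644 + 5846) + 10798)/(-20828 + y(127, -40 - 1*44)) = ((11644 + 5846) + 10798)/(-20828 + 5) = (17490 + 10798)/(-20823) = 28288*(-1/20823) = -28288/20823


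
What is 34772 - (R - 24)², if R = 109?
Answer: 27547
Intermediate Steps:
34772 - (R - 24)² = 34772 - (109 - 24)² = 34772 - 1*85² = 34772 - 1*7225 = 34772 - 7225 = 27547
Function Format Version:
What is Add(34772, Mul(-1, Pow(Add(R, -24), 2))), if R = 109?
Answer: 27547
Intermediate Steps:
Add(34772, Mul(-1, Pow(Add(R, -24), 2))) = Add(34772, Mul(-1, Pow(Add(109, -24), 2))) = Add(34772, Mul(-1, Pow(85, 2))) = Add(34772, Mul(-1, 7225)) = Add(34772, -7225) = 27547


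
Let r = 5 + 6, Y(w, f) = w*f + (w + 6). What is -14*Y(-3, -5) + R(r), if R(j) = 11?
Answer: -241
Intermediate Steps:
Y(w, f) = 6 + w + f*w (Y(w, f) = f*w + (6 + w) = 6 + w + f*w)
r = 11
-14*Y(-3, -5) + R(r) = -14*(6 - 3 - 5*(-3)) + 11 = -14*(6 - 3 + 15) + 11 = -14*18 + 11 = -252 + 11 = -241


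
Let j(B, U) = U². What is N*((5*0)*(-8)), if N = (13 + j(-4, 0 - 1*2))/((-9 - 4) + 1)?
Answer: 0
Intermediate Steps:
N = -17/12 (N = (13 + (0 - 1*2)²)/((-9 - 4) + 1) = (13 + (0 - 2)²)/(-13 + 1) = (13 + (-2)²)/(-12) = (13 + 4)*(-1/12) = 17*(-1/12) = -17/12 ≈ -1.4167)
N*((5*0)*(-8)) = -17*5*0*(-8)/12 = -0*(-8) = -17/12*0 = 0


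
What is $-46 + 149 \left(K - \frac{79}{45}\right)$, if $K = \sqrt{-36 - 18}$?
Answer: $- \frac{13841}{45} + 447 i \sqrt{6} \approx -307.58 + 1094.9 i$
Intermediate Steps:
$K = 3 i \sqrt{6}$ ($K = \sqrt{-54} = 3 i \sqrt{6} \approx 7.3485 i$)
$-46 + 149 \left(K - \frac{79}{45}\right) = -46 + 149 \left(3 i \sqrt{6} - \frac{79}{45}\right) = -46 + 149 \left(- \frac{79}{45} + 3 i \sqrt{6}\right) = -46 - \left(\frac{11771}{45} - 447 i \sqrt{6}\right) = - \frac{13841}{45} + 447 i \sqrt{6}$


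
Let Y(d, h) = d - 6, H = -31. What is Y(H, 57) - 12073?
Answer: -12110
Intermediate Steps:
Y(d, h) = -6 + d
Y(H, 57) - 12073 = (-6 - 31) - 12073 = -37 - 12073 = -12110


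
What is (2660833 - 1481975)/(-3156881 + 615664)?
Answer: -1178858/2541217 ≈ -0.46389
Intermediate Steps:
(2660833 - 1481975)/(-3156881 + 615664) = 1178858/(-2541217) = 1178858*(-1/2541217) = -1178858/2541217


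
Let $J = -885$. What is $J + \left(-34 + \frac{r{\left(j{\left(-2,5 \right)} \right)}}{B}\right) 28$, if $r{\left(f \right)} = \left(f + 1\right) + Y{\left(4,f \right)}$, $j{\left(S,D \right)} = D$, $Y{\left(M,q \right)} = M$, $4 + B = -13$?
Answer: $- \frac{31509}{17} \approx -1853.5$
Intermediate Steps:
$B = -17$ ($B = -4 - 13 = -17$)
$r{\left(f \right)} = 5 + f$ ($r{\left(f \right)} = \left(f + 1\right) + 4 = \left(1 + f\right) + 4 = 5 + f$)
$J + \left(-34 + \frac{r{\left(j{\left(-2,5 \right)} \right)}}{B}\right) 28 = -885 + \left(-34 + \frac{5 + 5}{-17}\right) 28 = -885 + \left(-34 + 10 \left(- \frac{1}{17}\right)\right) 28 = -885 + \left(-34 - \frac{10}{17}\right) 28 = -885 - \frac{16464}{17} = - \frac{31509}{17}$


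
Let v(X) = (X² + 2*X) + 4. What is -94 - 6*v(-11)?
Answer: -712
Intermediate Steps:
v(X) = 4 + X² + 2*X
-94 - 6*v(-11) = -94 - 6*(4 + (-11)² + 2*(-11)) = -94 - 6*(4 + 121 - 22) = -94 - 6*103 = -94 - 618 = -712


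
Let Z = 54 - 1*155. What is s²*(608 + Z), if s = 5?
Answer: 12675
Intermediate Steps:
Z = -101 (Z = 54 - 155 = -101)
s²*(608 + Z) = 5²*(608 - 101) = 25*507 = 12675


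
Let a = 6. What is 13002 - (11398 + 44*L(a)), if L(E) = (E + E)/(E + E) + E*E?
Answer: -24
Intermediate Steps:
L(E) = 1 + E**2 (L(E) = (2*E)/((2*E)) + E**2 = (2*E)*(1/(2*E)) + E**2 = 1 + E**2)
13002 - (11398 + 44*L(a)) = 13002 - (11398 + 44*(1 + 6**2)) = 13002 - (11398 + 44*(1 + 36)) = 13002 - (11398 + 44*37) = 13002 - (11398 + 1628) = 13002 - 1*13026 = 13002 - 13026 = -24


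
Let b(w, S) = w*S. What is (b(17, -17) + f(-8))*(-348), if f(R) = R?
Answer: 103356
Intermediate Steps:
b(w, S) = S*w
(b(17, -17) + f(-8))*(-348) = (-17*17 - 8)*(-348) = (-289 - 8)*(-348) = -297*(-348) = 103356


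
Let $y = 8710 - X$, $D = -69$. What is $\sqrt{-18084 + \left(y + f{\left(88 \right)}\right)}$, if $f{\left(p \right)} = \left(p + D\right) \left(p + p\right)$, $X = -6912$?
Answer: $21 \sqrt{2} \approx 29.698$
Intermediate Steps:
$y = 15622$ ($y = 8710 - -6912 = 8710 + 6912 = 15622$)
$f{\left(p \right)} = 2 p \left(-69 + p\right)$ ($f{\left(p \right)} = \left(p - 69\right) \left(p + p\right) = \left(-69 + p\right) 2 p = 2 p \left(-69 + p\right)$)
$\sqrt{-18084 + \left(y + f{\left(88 \right)}\right)} = \sqrt{-18084 + \left(15622 + 2 \cdot 88 \left(-69 + 88\right)\right)} = \sqrt{-18084 + \left(15622 + 2 \cdot 88 \cdot 19\right)} = \sqrt{-18084 + \left(15622 + 3344\right)} = \sqrt{-18084 + 18966} = \sqrt{882} = 21 \sqrt{2}$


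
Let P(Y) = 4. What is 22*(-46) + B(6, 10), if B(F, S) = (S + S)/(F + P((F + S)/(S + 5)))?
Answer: -1010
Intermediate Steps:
B(F, S) = 2*S/(4 + F) (B(F, S) = (S + S)/(F + 4) = (2*S)/(4 + F) = 2*S/(4 + F))
22*(-46) + B(6, 10) = 22*(-46) + 2*10/(4 + 6) = -1012 + 2*10/10 = -1012 + 2*10*(⅒) = -1012 + 2 = -1010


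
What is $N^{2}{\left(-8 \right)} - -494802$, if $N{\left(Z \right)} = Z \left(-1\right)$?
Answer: $494866$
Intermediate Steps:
$N{\left(Z \right)} = - Z$
$N^{2}{\left(-8 \right)} - -494802 = \left(\left(-1\right) \left(-8\right)\right)^{2} - -494802 = 8^{2} + 494802 = 64 + 494802 = 494866$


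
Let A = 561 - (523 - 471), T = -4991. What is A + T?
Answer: -4482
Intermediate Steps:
A = 509 (A = 561 - 1*52 = 561 - 52 = 509)
A + T = 509 - 4991 = -4482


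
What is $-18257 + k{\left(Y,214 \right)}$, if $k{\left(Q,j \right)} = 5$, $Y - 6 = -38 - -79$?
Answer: $-18252$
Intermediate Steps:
$Y = 47$ ($Y = 6 - -41 = 6 + \left(-38 + 79\right) = 6 + 41 = 47$)
$-18257 + k{\left(Y,214 \right)} = -18257 + 5 = -18252$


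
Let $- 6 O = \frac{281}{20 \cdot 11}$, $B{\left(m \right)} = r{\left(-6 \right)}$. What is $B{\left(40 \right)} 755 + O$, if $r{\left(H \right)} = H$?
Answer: $- \frac{5979881}{1320} \approx -4530.2$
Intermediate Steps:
$B{\left(m \right)} = -6$
$O = - \frac{281}{1320}$ ($O = - \frac{281 \frac{1}{20 \cdot 11}}{6} = - \frac{281 \cdot \frac{1}{220}}{6} = \left(- \frac{1}{6}\right) \frac{281}{220} = - \frac{281}{1320} \approx -0.21288$)
$B{\left(40 \right)} 755 + O = \left(-6\right) 755 - \frac{281}{1320} = -4530 - \frac{281}{1320} = - \frac{5979881}{1320}$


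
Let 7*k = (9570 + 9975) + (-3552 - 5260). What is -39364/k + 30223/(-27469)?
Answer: -7893411471/294824777 ≈ -26.773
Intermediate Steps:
k = 10733/7 (k = ((9570 + 9975) + (-3552 - 5260))/7 = (19545 - 8812)/7 = (⅐)*10733 = 10733/7 ≈ 1533.3)
-39364/k + 30223/(-27469) = -39364/10733/7 + 30223/(-27469) = -39364*7/10733 + 30223*(-1/27469) = -275548/10733 - 30223/27469 = -7893411471/294824777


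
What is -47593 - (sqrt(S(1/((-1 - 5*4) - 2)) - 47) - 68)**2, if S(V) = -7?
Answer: -52163 + 408*I*sqrt(6) ≈ -52163.0 + 999.39*I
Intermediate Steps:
-47593 - (sqrt(S(1/((-1 - 5*4) - 2)) - 47) - 68)**2 = -47593 - (sqrt(-7 - 47) - 68)**2 = -47593 - (sqrt(-54) - 68)**2 = -47593 - (3*I*sqrt(6) - 68)**2 = -47593 - (-68 + 3*I*sqrt(6))**2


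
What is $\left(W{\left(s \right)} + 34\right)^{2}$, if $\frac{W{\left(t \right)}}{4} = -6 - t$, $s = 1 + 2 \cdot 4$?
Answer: $676$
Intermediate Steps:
$s = 9$ ($s = 1 + 8 = 9$)
$W{\left(t \right)} = -24 - 4 t$ ($W{\left(t \right)} = 4 \left(-6 - t\right) = -24 - 4 t$)
$\left(W{\left(s \right)} + 34\right)^{2} = \left(\left(-24 - 36\right) + 34\right)^{2} = \left(-60 + 34\right)^{2} = \left(-26\right)^{2} = 676$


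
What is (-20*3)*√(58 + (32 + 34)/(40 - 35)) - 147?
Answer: -147 - 24*√445 ≈ -653.28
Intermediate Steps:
(-20*3)*√(58 + (32 + 34)/(40 - 35)) - 147 = -60*√(58 + 66/5) - 147 = -24*√445 - 147 = -147 - 24*√445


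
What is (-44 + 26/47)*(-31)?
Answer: 63302/47 ≈ 1346.9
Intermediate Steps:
(-44 + 26/47)*(-31) = -2042/47*(-31) = 63302/47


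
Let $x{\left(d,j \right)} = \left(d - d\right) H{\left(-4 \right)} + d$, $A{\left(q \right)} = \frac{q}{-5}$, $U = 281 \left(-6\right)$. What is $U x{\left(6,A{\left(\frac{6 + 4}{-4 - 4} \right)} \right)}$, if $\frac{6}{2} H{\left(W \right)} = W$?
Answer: $-10116$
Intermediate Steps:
$H{\left(W \right)} = \frac{W}{3}$
$U = -1686$
$A{\left(q \right)} = - \frac{q}{5}$ ($A{\left(q \right)} = q \left(- \frac{1}{5}\right) = - \frac{q}{5}$)
$x{\left(d,j \right)} = d$ ($x{\left(d,j \right)} = \left(d - d\right) \frac{1}{3} \left(-4\right) + d = 0 \left(- \frac{4}{3}\right) + d = 0 + d = d$)
$U x{\left(6,A{\left(\frac{6 + 4}{-4 - 4} \right)} \right)} = \left(-1686\right) 6 = -10116$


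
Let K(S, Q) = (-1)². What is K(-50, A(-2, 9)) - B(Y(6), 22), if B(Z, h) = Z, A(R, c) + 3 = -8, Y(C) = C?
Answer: -5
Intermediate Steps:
A(R, c) = -11 (A(R, c) = -3 - 8 = -11)
K(S, Q) = 1
K(-50, A(-2, 9)) - B(Y(6), 22) = 1 - 1*6 = 1 - 6 = -5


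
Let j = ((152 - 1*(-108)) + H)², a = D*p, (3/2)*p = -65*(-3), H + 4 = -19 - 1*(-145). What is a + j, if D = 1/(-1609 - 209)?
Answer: 132644851/909 ≈ 1.4592e+5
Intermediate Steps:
D = -1/1818 (D = 1/(-1818) = -1/1818 ≈ -0.00055005)
H = 122 (H = -4 + (-19 - 1*(-145)) = -4 + (-19 + 145) = -4 + 126 = 122)
p = 130 (p = 2*(-65*(-3))/3 = (⅔)*195 = 130)
a = -65/909 (a = -1/1818*130 = -65/909 ≈ -0.071507)
j = 145924 (j = ((152 - 1*(-108)) + 122)² = ((152 + 108) + 122)² = (260 + 122)² = 382² = 145924)
a + j = -65/909 + 145924 = 132644851/909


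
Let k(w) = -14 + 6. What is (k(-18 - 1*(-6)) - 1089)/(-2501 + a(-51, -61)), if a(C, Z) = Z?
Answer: 1097/2562 ≈ 0.42818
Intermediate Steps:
k(w) = -8
(k(-18 - 1*(-6)) - 1089)/(-2501 + a(-51, -61)) = (-8 - 1089)/(-2501 - 61) = -1097/(-2562) = -1097*(-1/2562) = 1097/2562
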